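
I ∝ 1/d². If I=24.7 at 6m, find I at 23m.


I₁d₁² = I₂d₂²
I₂ = I₁ × (d₁/d₂)²
= 24.7 × (6/23)²
= 24.7 × 36/529
= 889.2/529
≈ 1.6809

1.6809


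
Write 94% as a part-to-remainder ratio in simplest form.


94% means 94 parts out of 100; remainder = 6
Part : remainder = 94:6
GCD = 2
= 47:3

47:3


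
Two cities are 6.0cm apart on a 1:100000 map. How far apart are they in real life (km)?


Real distance = map distance × scale
= 6.0cm × 100000
= 600000 cm = 6000.0 m
= 6.000 km

6.000 km


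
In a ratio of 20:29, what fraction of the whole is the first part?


Total parts = 20 + 29 = 49
First part: 20/49 = 20/49
= 20/49

20/49


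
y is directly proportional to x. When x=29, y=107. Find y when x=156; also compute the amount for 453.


Direct proportion: y/x = constant
k = 107/29 ≈ 3.6897
y at x=156: k × 156 = 107 × 156 / 29 = 16692/29 ≈ 575.59
y at x=453: k × 453 = 107 × 453 / 29 = 48471/29 ≈ 1671.41
= 575.59 and 1671.41

575.59 and 1671.41


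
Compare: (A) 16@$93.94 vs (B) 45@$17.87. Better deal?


Deal A: $93.94/16 = $5.8713/unit
Deal B: $17.87/45 = $0.3971/unit
B is cheaper per unit
= Deal B

Deal B


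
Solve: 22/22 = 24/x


Cross multiply: 22 × x = 22 × 24
22x = 528
x = 528 / 22
= 24.00

24.00


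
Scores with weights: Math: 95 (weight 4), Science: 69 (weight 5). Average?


Numerator = 95×4 + 69×5
= 380 + 345
= 725
Total weight = 9
Weighted avg = 725/9
= 80.56

80.56


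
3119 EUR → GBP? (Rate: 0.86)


Amount × rate = 3119 × 0.86
= 2682.34 GBP

2682.34 GBP


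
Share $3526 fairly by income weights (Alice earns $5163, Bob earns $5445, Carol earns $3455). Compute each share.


Total income = 5163 + 5445 + 3455 = $14063
Alice: $3526 × 5163/14063 = $1294.51
Bob: $3526 × 5445/14063 = $1365.22
Carol: $3526 × 3455/14063 = $866.27
= Alice: $1294.51, Bob: $1365.22, Carol: $866.27

Alice: $1294.51, Bob: $1365.22, Carol: $866.27


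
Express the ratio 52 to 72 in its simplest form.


GCD(52, 72) = 4
52/4 : 72/4
= 13:18

13:18


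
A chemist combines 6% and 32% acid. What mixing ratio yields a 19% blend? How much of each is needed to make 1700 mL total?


Let x parts of 6% mix with y parts of 32%.
6x + 32y = 19(x + y)
6x + 32y = 19x + 19y
x(6 - 19) = y(19 - 32)
x/y = (32 - 19)/(19 - 6) = 13/13
Simplify: 1:1
Total parts = 2; one part = 1700/2 = 850.00 mL
6% solution: 1×850.00 = 850.00 mL
32% solution: 1×850.00 = 850.00 mL
= ratio 1:1; 850.00 mL and 850.00 mL

ratio 1:1; 850.00 mL and 850.00 mL


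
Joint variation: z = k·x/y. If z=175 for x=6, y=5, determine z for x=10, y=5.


z = k·x/y
Solve for k using the known point: k = z·y/x = 175×5/6 = 875/6 ≈ 145.8333
Now evaluate at x=10, y=5:
z = k × 10 / 5 = (875 × 10) / (6 × 5) = 8750/30
≈ 291.6667

291.6667


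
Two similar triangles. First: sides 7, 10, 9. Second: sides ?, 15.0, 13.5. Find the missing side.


Scale factor = 15.0/10 = 1.5
Missing side = 7 × 1.5
= 10.5

10.5


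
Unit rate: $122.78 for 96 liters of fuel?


Unit rate = total / quantity
= 122.78 / 96
= $1.28 per unit

$1.28 per unit


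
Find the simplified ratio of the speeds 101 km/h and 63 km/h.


Ratio = 101:63
GCD = 1
Simplified = 101:63
Time ratio (same distance) = 63:101
Speed ratio = 101:63

101:63


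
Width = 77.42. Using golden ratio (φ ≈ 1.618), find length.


φ = (1 + √5) / 2 ≈ 1.618
Length = width × φ = 77.42 × 1.618 = 125.26556
≈ 125.27

125.27


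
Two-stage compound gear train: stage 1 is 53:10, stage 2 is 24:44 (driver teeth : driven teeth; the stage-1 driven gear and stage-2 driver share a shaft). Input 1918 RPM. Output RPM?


Stage 1: RPM_B = RPM_A × t_A/t_B = 1918 × 53/10 = 101654/10 = 10165.40
B and C share a shaft → RPM_C = RPM_B
Stage 2: RPM_D = RPM_C × t_C/t_D = RPM_A × (t_A×t_C)/(t_B×t_D)
Overall ratio = (53×24)/(10×44) = 1272/440
RPM_D = 1918 × 1272/440 = 2439696/440
≈ 5544.76 RPM

5544.76 RPM


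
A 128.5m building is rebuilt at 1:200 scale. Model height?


Model size = real / scale
= 128.5 / 200
= 0.6425 m

0.6425 m


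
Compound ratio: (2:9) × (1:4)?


Compound ratio = (2×1) : (9×4)
= 2:36
GCD = 2
= 1:18

1:18


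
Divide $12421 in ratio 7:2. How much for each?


Total parts = 7 + 2 = 9
Part 1: 12421 × 7/9 = 9660.78
Part 2: 12421 × 2/9 = 2760.22
= Part 1: $9660.78, Part 2: $2760.22

Part 1: $9660.78, Part 2: $2760.22


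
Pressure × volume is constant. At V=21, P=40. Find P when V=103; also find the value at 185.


Inverse proportion: x × y = constant
k = 21 × 40 = 840
At x=103: k/103 = 8.16
At x=185: k/185 = 4.54
= 8.16 and 4.54

8.16 and 4.54


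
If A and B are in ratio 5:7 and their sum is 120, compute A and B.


Let A = 5k, B = 7k.
5k + 7k = 120
12k = 120 → k = 120/12 = 10
A = 5×10 = 50, B = 7×10 = 70
= A = 50, B = 70

A = 50, B = 70


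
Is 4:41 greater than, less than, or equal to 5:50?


4/41 = 0.0976
5/50 = 0.1000
0.0976 < 0.1000, so 4:41 is less
= less than

less than


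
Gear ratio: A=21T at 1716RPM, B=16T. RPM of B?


Gear ratio = 21:16 = 21:16
RPM_B = RPM_A × (teeth_A / teeth_B)
= 1716 × (21/16)
= 2252.3 RPM

2252.3 RPM


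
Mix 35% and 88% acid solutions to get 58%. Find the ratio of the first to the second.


Let x parts of 35% mix with y parts of 88%.
35x + 88y = 58(x + y)
35x + 88y = 58x + 58y
x(35 - 58) = y(58 - 88)
x/y = (88 - 58)/(58 - 35) = 30/23
Simplify: 30:23
= 30:23

30:23


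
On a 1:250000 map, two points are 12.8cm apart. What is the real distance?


Real distance = map distance × scale
= 12.8cm × 250000
= 3200000 cm = 32000.0 m
= 32.000 km

32.000 km


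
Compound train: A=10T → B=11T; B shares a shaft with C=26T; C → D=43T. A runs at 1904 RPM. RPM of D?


Stage 1: RPM_B = RPM_A × t_A/t_B = 1904 × 10/11 = 19040/11 ≈ 1730.91
B and C share a shaft → RPM_C = RPM_B
Stage 2: RPM_D = RPM_C × t_C/t_D = RPM_A × (t_A×t_C)/(t_B×t_D)
Overall ratio = (10×26)/(11×43) = 260/473
RPM_D = 1904 × 260/473 = 495040/473
≈ 1046.60 RPM

1046.60 RPM


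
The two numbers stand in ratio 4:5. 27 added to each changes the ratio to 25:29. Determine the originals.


Let A = 4k, B = 5k.
(4k + 27) / (5k + 27) = 25/29
Cross-multiply: 29(4k + 27) = 25(5k + 27)
116k + 783 = 125k + 675
116k - 125k = 675 - 783
-9k = -108
k = -108/-9 = 12
A = 4×12 = 48, B = 5×12 = 60
= A = 48, B = 60

A = 48, B = 60


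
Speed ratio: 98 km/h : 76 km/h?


Ratio = 98:76
GCD = 2
Simplified = 49:38
Time ratio (same distance) = 38:49
Speed ratio = 49:38

49:38


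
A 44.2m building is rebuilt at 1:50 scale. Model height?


Model size = real / scale
= 44.2 / 50
= 0.8840 m

0.8840 m


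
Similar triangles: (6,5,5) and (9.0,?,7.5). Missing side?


Scale factor = 9.0/6 = 1.5
Missing side = 5 × 1.5
= 7.5

7.5


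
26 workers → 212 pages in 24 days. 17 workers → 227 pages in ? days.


Days ∝ work / workers, so d₂ = d₁ × (m₁/m₂) × (w₂/w₁)
Workers factor (inverse): 26/17 ≈ 1.5294
Work factor (direct): 227/212 ≈ 1.0708
d₂ = 24 × 26/17 × 227/212 = (24 × 26 × 227) / (17 × 212) = 141648/3604
≈ 39.30 days

39.30 days


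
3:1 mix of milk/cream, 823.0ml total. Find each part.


Total parts = 3 + 1 = 4
milk: 823.0 × 3/4 = 617.3ml
cream: 823.0 × 1/4 = 205.8ml
= 617.3ml and 205.8ml

617.3ml and 205.8ml


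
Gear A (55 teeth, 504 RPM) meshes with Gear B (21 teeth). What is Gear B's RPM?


Gear ratio = 55:21 = 55:21
RPM_B = RPM_A × (teeth_A / teeth_B)
= 504 × (55/21)
= 1320.0 RPM

1320.0 RPM


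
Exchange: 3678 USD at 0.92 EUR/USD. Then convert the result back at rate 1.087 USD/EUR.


Amount × rate = 3678 × 0.92 = 3383.76 EUR
Round-trip: 3383.76 × 1.087 = 3678.15 USD
= 3383.76 EUR, then 3678.15 USD

3383.76 EUR, then 3678.15 USD


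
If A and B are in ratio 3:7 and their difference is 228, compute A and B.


Let A = 3k, B = 7k.
7k - 3k = 228
4k = 228 → k = 228/4 = 57
A = 3×57 = 171, B = 7×57 = 399
= A = 171, B = 399

A = 171, B = 399


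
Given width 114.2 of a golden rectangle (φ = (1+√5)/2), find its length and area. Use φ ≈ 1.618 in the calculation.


φ = (1 + √5) / 2 ≈ 1.618
Length = width × φ = 114.2 × 1.618 = 184.7756
≈ 184.78
Area = width × length = 114.2 × 184.7756 = 21101.37352 ≈ 21101.37
= Length: 184.78, Area: 21101.37

Length: 184.78, Area: 21101.37


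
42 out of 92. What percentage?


Percentage = (part / whole) × 100
= (42 / 92) × 100
≈ 45.65%

45.65%


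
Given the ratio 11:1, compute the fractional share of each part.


Total parts = 11 + 1 = 12
First part: 11/12 = 11/12
Second part: 1/12 = 1/12
= 11/12 and 1/12

11/12 and 1/12


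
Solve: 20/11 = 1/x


Cross multiply: 20 × x = 11 × 1
20x = 11
x = 11 / 20
= 0.55

0.55


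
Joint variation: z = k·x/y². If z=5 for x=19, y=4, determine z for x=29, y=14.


z = k·x/y²
Solve for k using the known point: k = z·y²/x = 5×16/19 = 80/19 ≈ 4.2105
Now evaluate at x=29, y=14:
z = k × 29 / 196 = (80 × 29) / (19 × 196) = 2320/3724
≈ 0.6230

0.6230


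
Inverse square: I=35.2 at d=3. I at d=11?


I₁d₁² = I₂d₂²
I₂ = I₁ × (d₁/d₂)²
= 35.2 × (3/11)²
= 35.2 × 9/121
= 316.8/121
≈ 2.6182

2.6182


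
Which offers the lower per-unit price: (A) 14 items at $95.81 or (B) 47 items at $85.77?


Deal A: $95.81/14 = $6.8436/unit
Deal B: $85.77/47 = $1.8249/unit
B is cheaper per unit
= Deal B

Deal B


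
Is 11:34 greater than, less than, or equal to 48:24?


11/34 = 0.3235
48/24 = 2.0000
0.3235 < 2.0000, so 11:34 is less
= less than

less than


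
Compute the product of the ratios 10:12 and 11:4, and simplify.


Compound ratio = (10×11) : (12×4)
= 110:48
GCD = 2
= 55:24

55:24


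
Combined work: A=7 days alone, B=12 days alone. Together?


Rate of A = 1/7 per day
Rate of B = 1/12 per day
Combined rate = 1/7 + 1/12 = 19/84 ≈ 0.2262 per day
Days = 1 / combined rate = 84/19
≈ 4.42 days

4.42 days


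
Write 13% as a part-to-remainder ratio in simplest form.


13% means 13 parts out of 100; remainder = 87
Part : remainder = 13:87
GCD = 1
= 13:87

13:87


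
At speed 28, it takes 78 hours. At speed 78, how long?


Inverse proportion: x × y = constant
k = 28 × 78 = 2184
y₂ = k / 78 = 2184 / 78
= 28.00

28.00


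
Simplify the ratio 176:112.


GCD(176, 112) = 16
176/16 : 112/16
= 11:7

11:7


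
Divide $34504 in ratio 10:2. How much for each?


Total parts = 10 + 2 = 12
Part 1: 34504 × 10/12 = 28753.33
Part 2: 34504 × 2/12 = 5750.67
= Part 1: $28753.33, Part 2: $5750.67

Part 1: $28753.33, Part 2: $5750.67


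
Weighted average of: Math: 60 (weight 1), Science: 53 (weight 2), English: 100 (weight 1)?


Numerator = 60×1 + 53×2 + 100×1
= 60 + 106 + 100
= 266
Total weight = 4
Weighted avg = 266/4
= 66.50

66.50


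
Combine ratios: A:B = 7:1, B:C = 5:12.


Match B: multiply A:B by 5 → 35:5
Multiply B:C by 1 → 5:12
Combined: 35:5:12
GCD = 1
= 35:5:12

35:5:12


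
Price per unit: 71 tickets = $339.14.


Unit rate = total / quantity
= 339.14 / 71
= $4.78 per unit

$4.78 per unit


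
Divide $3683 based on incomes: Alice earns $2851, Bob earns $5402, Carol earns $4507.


Total income = 2851 + 5402 + 4507 = $12760
Alice: $3683 × 2851/12760 = $822.90
Bob: $3683 × 5402/12760 = $1559.21
Carol: $3683 × 4507/12760 = $1300.88
= Alice: $822.90, Bob: $1559.21, Carol: $1300.88

Alice: $822.90, Bob: $1559.21, Carol: $1300.88


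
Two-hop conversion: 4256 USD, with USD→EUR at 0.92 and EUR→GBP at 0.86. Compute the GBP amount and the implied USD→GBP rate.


Step 1: 4256 USD × 0.92 = 3915.52 EUR
Step 2: 3915.52 EUR × 0.86 = 3367.35 GBP
Implied rate USD→GBP = 0.92 × 0.86 = 0.7912
= 3367.35 GBP; implied rate 0.7912 GBP/USD

3367.35 GBP; implied rate 0.7912 GBP/USD


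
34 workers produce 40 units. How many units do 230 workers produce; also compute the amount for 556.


Direct proportion: y/x = constant
k = 40/34 ≈ 1.1765
y at x=230: k × 230 = 40 × 230 / 34 = 9200/34 ≈ 270.59
y at x=556: k × 556 = 40 × 556 / 34 = 22240/34 ≈ 654.12
= 270.59 and 654.12

270.59 and 654.12


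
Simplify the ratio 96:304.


GCD(96, 304) = 16
96/16 : 304/16
= 6:19

6:19


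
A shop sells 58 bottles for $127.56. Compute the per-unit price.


Unit rate = total / quantity
= 127.56 / 58
= $2.20 per unit

$2.20 per unit


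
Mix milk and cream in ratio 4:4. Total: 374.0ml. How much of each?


Total parts = 4 + 4 = 8
milk: 374.0 × 4/8 = 187.0ml
cream: 374.0 × 4/8 = 187.0ml
= 187.0ml and 187.0ml

187.0ml and 187.0ml


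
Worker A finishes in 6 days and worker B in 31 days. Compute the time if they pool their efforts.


Rate of A = 1/6 per day
Rate of B = 1/31 per day
Combined rate = 1/6 + 1/31 = 37/186 ≈ 0.1989 per day
Days = 1 / combined rate = 186/37
≈ 5.03 days

5.03 days


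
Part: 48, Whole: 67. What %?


Percentage = (part / whole) × 100
= (48 / 67) × 100
≈ 71.64%

71.64%


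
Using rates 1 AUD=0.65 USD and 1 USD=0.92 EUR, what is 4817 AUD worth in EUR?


Step 1: 4817 AUD × 0.65 = 3131.05 USD
Step 2: 3131.05 USD × 0.92 = 2880.57 EUR
Implied rate AUD→EUR = 0.65 × 0.92 = 0.5980
= 2880.57 EUR

2880.57 EUR


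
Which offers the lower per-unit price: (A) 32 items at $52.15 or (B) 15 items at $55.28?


Deal A: $52.15/32 = $1.6297/unit
Deal B: $55.28/15 = $3.6853/unit
A is cheaper per unit
= Deal A

Deal A


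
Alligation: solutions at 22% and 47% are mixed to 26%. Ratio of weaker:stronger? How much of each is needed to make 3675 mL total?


Let x parts of 22% mix with y parts of 47%.
22x + 47y = 26(x + y)
22x + 47y = 26x + 26y
x(22 - 26) = y(26 - 47)
x/y = (47 - 26)/(26 - 22) = 21/4
Simplify: 21:4
Total parts = 25; one part = 3675/25 = 147.00 mL
22% solution: 21×147.00 = 3087.00 mL
47% solution: 4×147.00 = 588.00 mL
= ratio 21:4; 3087.00 mL and 588.00 mL

ratio 21:4; 3087.00 mL and 588.00 mL


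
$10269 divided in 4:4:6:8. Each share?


Total parts = 4 + 4 + 6 + 8 = 22
Part 1: 10269 × 4/22 = 1867.09
Part 2: 10269 × 4/22 = 1867.09
Part 3: 10269 × 6/22 = 2800.64
Part 4: 10269 × 8/22 = 3734.18
= Part 1: $1867.09, Part 2: $1867.09, Part 3: $2800.64, Part 4: $3734.18

Part 1: $1867.09, Part 2: $1867.09, Part 3: $2800.64, Part 4: $3734.18


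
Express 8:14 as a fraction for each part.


Total parts = 8 + 14 = 22
First part: 8/22 = 4/11
Second part: 14/22 = 7/11
= 4/11 and 7/11

4/11 and 7/11


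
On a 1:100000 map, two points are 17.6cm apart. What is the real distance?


Real distance = map distance × scale
= 17.6cm × 100000
= 1760000 cm = 17600.0 m
= 17.600 km

17.600 km


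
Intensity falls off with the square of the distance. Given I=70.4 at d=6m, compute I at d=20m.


I₁d₁² = I₂d₂²
I₂ = I₁ × (d₁/d₂)²
= 70.4 × (6/20)²
= 70.4 × 36/400
= 2534.4/400
= 6.3360

6.3360


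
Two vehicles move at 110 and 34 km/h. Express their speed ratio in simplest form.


Ratio = 110:34
GCD = 2
Simplified = 55:17
Time ratio (same distance) = 17:55
Speed ratio = 55:17

55:17


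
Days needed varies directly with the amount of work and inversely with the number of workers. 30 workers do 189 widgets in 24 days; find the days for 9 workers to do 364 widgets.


Days ∝ work / workers, so d₂ = d₁ × (m₁/m₂) × (w₂/w₁)
Workers factor (inverse): 30/9 ≈ 3.3333
Work factor (direct): 364/189 ≈ 1.9259
d₂ = 24 × 30/9 × 364/189 = (24 × 30 × 364) / (9 × 189) = 262080/1701
≈ 154.07 days

154.07 days


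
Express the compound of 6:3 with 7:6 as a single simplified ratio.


Compound ratio = (6×7) : (3×6)
= 42:18
GCD = 6
= 7:3

7:3


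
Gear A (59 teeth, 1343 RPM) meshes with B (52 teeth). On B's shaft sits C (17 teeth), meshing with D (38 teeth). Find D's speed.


Stage 1: RPM_B = RPM_A × t_A/t_B = 1343 × 59/52 = 79237/52 ≈ 1523.79
B and C share a shaft → RPM_C = RPM_B
Stage 2: RPM_D = RPM_C × t_C/t_D = RPM_A × (t_A×t_C)/(t_B×t_D)
Overall ratio = (59×17)/(52×38) = 1003/1976
RPM_D = 1343 × 1003/1976 = 1347029/1976
≈ 681.69 RPM

681.69 RPM


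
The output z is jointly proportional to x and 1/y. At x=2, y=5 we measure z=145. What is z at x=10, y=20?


z = k·x/y
Solve for k using the known point: k = z·y/x = 145×5/2 = 725/2 = 362.5000
Now evaluate at x=10, y=20:
z = k × 10 / 20 = (725 × 10) / (2 × 20) = 7250/40
= 181.2500

181.2500


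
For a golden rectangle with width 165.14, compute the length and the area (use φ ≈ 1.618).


φ = (1 + √5) / 2 ≈ 1.618
Length = width × φ = 165.14 × 1.618 = 267.19652
≈ 267.20
Area = width × length = 165.14 × 267.19652 = 44124.8333128 ≈ 44124.83
= Length: 267.20, Area: 44124.83

Length: 267.20, Area: 44124.83


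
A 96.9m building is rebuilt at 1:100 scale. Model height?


Model size = real / scale
= 96.9 / 100
= 0.9690 m

0.9690 m


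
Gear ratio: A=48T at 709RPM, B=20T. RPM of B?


Gear ratio = 48:20 = 12:5
RPM_B = RPM_A × (teeth_A / teeth_B)
= 709 × (48/20)
= 1701.6 RPM

1701.6 RPM


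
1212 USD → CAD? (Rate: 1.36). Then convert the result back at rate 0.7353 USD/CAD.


Amount × rate = 1212 × 1.36 = 1648.32 CAD
Round-trip: 1648.32 × 0.7353 = 1212.01 USD
= 1648.32 CAD, then 1212.01 USD

1648.32 CAD, then 1212.01 USD


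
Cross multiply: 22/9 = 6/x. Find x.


Cross multiply: 22 × x = 9 × 6
22x = 54
x = 54 / 22
= 2.45

2.45


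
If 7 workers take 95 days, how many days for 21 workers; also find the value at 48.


Inverse proportion: x × y = constant
k = 7 × 95 = 665
At x=21: k/21 = 31.67
At x=48: k/48 = 13.85
= 31.67 and 13.85

31.67 and 13.85


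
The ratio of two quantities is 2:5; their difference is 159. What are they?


Let A = 2k, B = 5k.
5k - 2k = 159
3k = 159 → k = 159/3 = 53
A = 2×53 = 106, B = 5×53 = 265
= A = 106, B = 265

A = 106, B = 265


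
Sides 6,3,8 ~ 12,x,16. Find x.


Scale factor = 12/6 = 2
Missing side = 3 × 2
= 6.0

6.0


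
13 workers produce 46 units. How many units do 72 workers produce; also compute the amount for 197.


Direct proportion: y/x = constant
k = 46/13 ≈ 3.5385
y at x=72: k × 72 = 46 × 72 / 13 = 3312/13 ≈ 254.77
y at x=197: k × 197 = 46 × 197 / 13 = 9062/13 ≈ 697.08
= 254.77 and 697.08

254.77 and 697.08


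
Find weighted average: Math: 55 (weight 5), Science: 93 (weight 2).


Numerator = 55×5 + 93×2
= 275 + 186
= 461
Total weight = 7
Weighted avg = 461/7
= 65.86

65.86


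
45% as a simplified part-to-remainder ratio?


45% means 45 parts out of 100; remainder = 55
Part : remainder = 45:55
GCD = 5
= 9:11

9:11


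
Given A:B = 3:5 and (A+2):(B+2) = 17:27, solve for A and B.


Let A = 3k, B = 5k.
(3k + 2) / (5k + 2) = 17/27
Cross-multiply: 27(3k + 2) = 17(5k + 2)
81k + 54 = 85k + 34
81k - 85k = 34 - 54
-4k = -20
k = -20/-4 = 5
A = 3×5 = 15, B = 5×5 = 25
= A = 15, B = 25

A = 15, B = 25


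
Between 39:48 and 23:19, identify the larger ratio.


39/48 = 0.8125
23/19 = 1.2105
0.8125 < 1.2105, so 39:48 is less
= 23:19

23:19


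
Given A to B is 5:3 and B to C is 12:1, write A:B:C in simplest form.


Match B: multiply A:B by 12 → 60:36
Multiply B:C by 3 → 36:3
Combined: 60:36:3
GCD = 3
= 20:12:1

20:12:1


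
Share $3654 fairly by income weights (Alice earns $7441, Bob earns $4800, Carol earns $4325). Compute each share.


Total income = 7441 + 4800 + 4325 = $16566
Alice: $3654 × 7441/16566 = $1641.28
Bob: $3654 × 4800/16566 = $1058.75
Carol: $3654 × 4325/16566 = $953.98
= Alice: $1641.28, Bob: $1058.75, Carol: $953.98

Alice: $1641.28, Bob: $1058.75, Carol: $953.98


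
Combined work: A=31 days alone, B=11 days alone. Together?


Rate of A = 1/31 per day
Rate of B = 1/11 per day
Combined rate = 1/31 + 1/11 = 42/341 ≈ 0.1232 per day
Days = 1 / combined rate = 341/42
≈ 8.12 days

8.12 days


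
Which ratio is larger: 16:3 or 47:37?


16/3 = 5.3333
47/37 = 1.2703
5.3333 > 1.2703, so 16:3 is greater
= 16:3

16:3


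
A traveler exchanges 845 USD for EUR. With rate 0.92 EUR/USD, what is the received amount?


Amount × rate = 845 × 0.92
= 777.40 EUR

777.40 EUR


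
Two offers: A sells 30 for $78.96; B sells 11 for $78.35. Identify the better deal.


Deal A: $78.96/30 = $2.6320/unit
Deal B: $78.35/11 = $7.1227/unit
A is cheaper per unit
= Deal A

Deal A


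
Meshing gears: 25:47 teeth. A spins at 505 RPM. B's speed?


Gear ratio = 25:47 = 25:47
RPM_B = RPM_A × (teeth_A / teeth_B)
= 505 × (25/47)
= 268.6 RPM

268.6 RPM


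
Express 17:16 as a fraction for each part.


Total parts = 17 + 16 = 33
First part: 17/33 = 17/33
Second part: 16/33 = 16/33
= 17/33 and 16/33

17/33 and 16/33


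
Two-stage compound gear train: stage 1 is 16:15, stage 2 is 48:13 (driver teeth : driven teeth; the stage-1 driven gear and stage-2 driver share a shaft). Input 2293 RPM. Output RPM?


Stage 1: RPM_B = RPM_A × t_A/t_B = 2293 × 16/15 = 36688/15 ≈ 2445.87
B and C share a shaft → RPM_C = RPM_B
Stage 2: RPM_D = RPM_C × t_C/t_D = RPM_A × (t_A×t_C)/(t_B×t_D)
Overall ratio = (16×48)/(15×13) = 768/195
RPM_D = 2293 × 768/195 = 1761024/195
≈ 9030.89 RPM

9030.89 RPM


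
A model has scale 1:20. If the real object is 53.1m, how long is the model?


Model size = real / scale
= 53.1 / 20
= 2.6550 m

2.6550 m


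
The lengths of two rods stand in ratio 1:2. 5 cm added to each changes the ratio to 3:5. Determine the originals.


Let A = 1k, B = 2k.
(1k + 5) / (2k + 5) = 3/5
Cross-multiply: 5(1k + 5) = 3(2k + 5)
5k + 25 = 6k + 15
5k - 6k = 15 - 25
-1k = -10
k = -10/-1 = 10
A = 1×10 = 10, B = 2×10 = 20
= A = 10, B = 20

A = 10, B = 20


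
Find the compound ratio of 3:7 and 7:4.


Compound ratio = (3×7) : (7×4)
= 21:28
GCD = 7
= 3:4

3:4


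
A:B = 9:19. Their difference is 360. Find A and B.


Let A = 9k, B = 19k.
19k - 9k = 360
10k = 360 → k = 360/10 = 36
A = 9×36 = 324, B = 19×36 = 684
= A = 324, B = 684

A = 324, B = 684


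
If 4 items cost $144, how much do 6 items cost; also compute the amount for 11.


Direct proportion: y/x = constant
k = 144/4 = 36.0000
y at x=6: k × 6 = 144 × 6 / 4 = 864/4 = 216.00
y at x=11: k × 11 = 144 × 11 / 4 = 1584/4 = 396.00
= 216.00 and 396.00

216.00 and 396.00


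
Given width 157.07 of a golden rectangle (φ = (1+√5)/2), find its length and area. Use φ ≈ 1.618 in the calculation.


φ = (1 + √5) / 2 ≈ 1.618
Length = width × φ = 157.07 × 1.618 = 254.13926
≈ 254.14
Area = width × length = 157.07 × 254.13926 = 39917.6535682 ≈ 39917.65
= Length: 254.14, Area: 39917.65

Length: 254.14, Area: 39917.65


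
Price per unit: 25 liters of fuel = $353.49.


Unit rate = total / quantity
= 353.49 / 25
= $14.14 per unit

$14.14 per unit


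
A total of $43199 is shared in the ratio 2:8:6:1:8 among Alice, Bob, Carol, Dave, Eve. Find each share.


Total parts = 2 + 8 + 6 + 1 + 8 = 25
Alice: 43199 × 2/25 = 3455.92
Bob: 43199 × 8/25 = 13823.68
Carol: 43199 × 6/25 = 10367.76
Dave: 43199 × 1/25 = 1727.96
Eve: 43199 × 8/25 = 13823.68
= Alice: $3455.92, Bob: $13823.68, Carol: $10367.76, Dave: $1727.96, Eve: $13823.68

Alice: $3455.92, Bob: $13823.68, Carol: $10367.76, Dave: $1727.96, Eve: $13823.68


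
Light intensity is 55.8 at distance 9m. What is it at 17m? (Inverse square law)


I₁d₁² = I₂d₂²
I₂ = I₁ × (d₁/d₂)²
= 55.8 × (9/17)²
= 55.8 × 81/289
= 4519.8/289
≈ 15.6394

15.6394


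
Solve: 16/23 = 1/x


Cross multiply: 16 × x = 23 × 1
16x = 23
x = 23 / 16
= 1.44

1.44


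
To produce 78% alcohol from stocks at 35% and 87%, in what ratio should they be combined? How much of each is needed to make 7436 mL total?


Let x parts of 35% mix with y parts of 87%.
35x + 87y = 78(x + y)
35x + 87y = 78x + 78y
x(35 - 78) = y(78 - 87)
x/y = (87 - 78)/(78 - 35) = 9/43
Simplify: 9:43
Total parts = 52; one part = 7436/52 = 143.00 mL
35% solution: 9×143.00 = 1287.00 mL
87% solution: 43×143.00 = 6149.00 mL
= ratio 9:43; 1287.00 mL and 6149.00 mL

ratio 9:43; 1287.00 mL and 6149.00 mL


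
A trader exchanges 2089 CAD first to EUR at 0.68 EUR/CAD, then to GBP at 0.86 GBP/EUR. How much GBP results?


Step 1: 2089 CAD × 0.68 = 1420.52 EUR
Step 2: 1420.52 EUR × 0.86 = 1221.65 GBP
Implied rate CAD→GBP = 0.68 × 0.86 = 0.5848
= 1221.65 GBP

1221.65 GBP


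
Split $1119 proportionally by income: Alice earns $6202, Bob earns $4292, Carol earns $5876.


Total income = 6202 + 4292 + 5876 = $16370
Alice: $1119 × 6202/16370 = $423.95
Bob: $1119 × 4292/16370 = $293.39
Carol: $1119 × 5876/16370 = $401.66
= Alice: $423.95, Bob: $293.39, Carol: $401.66

Alice: $423.95, Bob: $293.39, Carol: $401.66


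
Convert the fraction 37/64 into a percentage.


Percentage = (part / whole) × 100
= (37 / 64) × 100
≈ 57.81%

57.81%


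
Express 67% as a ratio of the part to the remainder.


67% means 67 parts out of 100; remainder = 33
Part : remainder = 67:33
GCD = 1
= 67:33

67:33


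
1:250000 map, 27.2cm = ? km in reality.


Real distance = map distance × scale
= 27.2cm × 250000
= 6800000 cm = 68000.0 m
= 68.000 km

68.000 km


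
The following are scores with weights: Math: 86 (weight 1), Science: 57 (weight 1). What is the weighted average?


Numerator = 86×1 + 57×1
= 86 + 57
= 143
Total weight = 2
Weighted avg = 143/2
= 71.50

71.50


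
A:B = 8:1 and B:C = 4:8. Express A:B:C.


Match B: multiply A:B by 4 → 32:4
Multiply B:C by 1 → 4:8
Combined: 32:4:8
GCD = 4
= 8:1:2

8:1:2


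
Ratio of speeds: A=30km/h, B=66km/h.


Ratio = 30:66
GCD = 6
Simplified = 5:11
Time ratio (same distance) = 11:5
Speed ratio = 5:11

5:11


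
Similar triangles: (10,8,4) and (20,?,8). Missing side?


Scale factor = 20/10 = 2
Missing side = 8 × 2
= 16.0

16.0


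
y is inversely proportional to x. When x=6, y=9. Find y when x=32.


Inverse proportion: x × y = constant
k = 6 × 9 = 54
y₂ = k / 32 = 54 / 32
= 1.69

1.69


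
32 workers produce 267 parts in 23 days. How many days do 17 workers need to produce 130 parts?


Days ∝ work / workers, so d₂ = d₁ × (m₁/m₂) × (w₂/w₁)
Workers factor (inverse): 32/17 ≈ 1.8824
Work factor (direct): 130/267 ≈ 0.4869
d₂ = 23 × 32/17 × 130/267 = (23 × 32 × 130) / (17 × 267) = 95680/4539
≈ 21.08 days

21.08 days


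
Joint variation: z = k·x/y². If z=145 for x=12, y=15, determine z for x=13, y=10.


z = k·x/y²
Solve for k using the known point: k = z·y²/x = 145×225/12 = 32625/12 = 2718.7500
Now evaluate at x=13, y=10:
z = k × 13 / 100 = (32625 × 13) / (12 × 100) = 424125/1200
= 353.4375

353.4375


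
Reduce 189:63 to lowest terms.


GCD(189, 63) = 63
189/63 : 63/63
= 3:1

3:1


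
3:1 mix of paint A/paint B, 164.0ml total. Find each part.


Total parts = 3 + 1 = 4
paint A: 164.0 × 3/4 = 123.0ml
paint B: 164.0 × 1/4 = 41.0ml
= 123.0ml and 41.0ml

123.0ml and 41.0ml


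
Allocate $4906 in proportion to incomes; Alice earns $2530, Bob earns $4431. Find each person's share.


Total income = 2530 + 4431 = $6961
Alice: $4906 × 2530/6961 = $1783.10
Bob: $4906 × 4431/6961 = $3122.90
= Alice: $1783.10, Bob: $3122.90

Alice: $1783.10, Bob: $3122.90


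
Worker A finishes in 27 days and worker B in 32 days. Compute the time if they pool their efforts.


Rate of A = 1/27 per day
Rate of B = 1/32 per day
Combined rate = 1/27 + 1/32 = 59/864 ≈ 0.0683 per day
Days = 1 / combined rate = 864/59
≈ 14.64 days

14.64 days


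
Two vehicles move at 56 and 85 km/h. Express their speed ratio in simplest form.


Ratio = 56:85
GCD = 1
Simplified = 56:85
Time ratio (same distance) = 85:56
Speed ratio = 56:85

56:85


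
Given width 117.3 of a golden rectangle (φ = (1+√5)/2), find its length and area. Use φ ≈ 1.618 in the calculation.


φ = (1 + √5) / 2 ≈ 1.618
Length = width × φ = 117.3 × 1.618 = 189.7914
≈ 189.79
Area = width × length = 117.3 × 189.7914 = 22262.53122 ≈ 22262.53
= Length: 189.79, Area: 22262.53

Length: 189.79, Area: 22262.53


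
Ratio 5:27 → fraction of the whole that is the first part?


Total parts = 5 + 27 = 32
First part: 5/32 = 5/32
= 5/32

5/32


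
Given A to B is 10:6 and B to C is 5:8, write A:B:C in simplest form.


Match B: multiply A:B by 5 → 50:30
Multiply B:C by 6 → 30:48
Combined: 50:30:48
GCD = 2
= 25:15:24

25:15:24


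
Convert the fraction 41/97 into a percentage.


Percentage = (part / whole) × 100
= (41 / 97) × 100
≈ 42.27%

42.27%


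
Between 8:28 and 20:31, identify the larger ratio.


8/28 = 0.2857
20/31 = 0.6452
0.2857 < 0.6452, so 8:28 is less
= 20:31

20:31


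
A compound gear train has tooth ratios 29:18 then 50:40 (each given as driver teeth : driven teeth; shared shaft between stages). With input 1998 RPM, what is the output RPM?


Stage 1: RPM_B = RPM_A × t_A/t_B = 1998 × 29/18 = 57942/18 = 3219.00
B and C share a shaft → RPM_C = RPM_B
Stage 2: RPM_D = RPM_C × t_C/t_D = RPM_A × (t_A×t_C)/(t_B×t_D)
Overall ratio = (29×50)/(18×40) = 1450/720
RPM_D = 1998 × 1450/720 = 2897100/720
= 4023.75 RPM

4023.75 RPM


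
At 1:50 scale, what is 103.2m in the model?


Model size = real / scale
= 103.2 / 50
= 2.0640 m

2.0640 m


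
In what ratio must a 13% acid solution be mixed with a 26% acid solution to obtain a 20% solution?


Let x parts of 13% mix with y parts of 26%.
13x + 26y = 20(x + y)
13x + 26y = 20x + 20y
x(13 - 20) = y(20 - 26)
x/y = (26 - 20)/(20 - 13) = 6/7
Simplify: 6:7
= 6:7

6:7


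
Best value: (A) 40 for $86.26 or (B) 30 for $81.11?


Deal A: $86.26/40 = $2.1565/unit
Deal B: $81.11/30 = $2.7037/unit
A is cheaper per unit
= Deal A

Deal A


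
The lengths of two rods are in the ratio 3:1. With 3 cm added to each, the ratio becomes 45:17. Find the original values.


Let A = 3k, B = 1k.
(3k + 3) / (1k + 3) = 45/17
Cross-multiply: 17(3k + 3) = 45(1k + 3)
51k + 51 = 45k + 135
51k - 45k = 135 - 51
6k = 84
k = 84/6 = 14
A = 3×14 = 42, B = 1×14 = 14
= A = 42, B = 14

A = 42, B = 14


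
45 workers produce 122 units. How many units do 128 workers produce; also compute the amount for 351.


Direct proportion: y/x = constant
k = 122/45 ≈ 2.7111
y at x=128: k × 128 = 122 × 128 / 45 = 15616/45 ≈ 347.02
y at x=351: k × 351 = 122 × 351 / 45 = 42822/45 = 951.60
= 347.02 and 951.60

347.02 and 951.60


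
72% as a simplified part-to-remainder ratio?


72% means 72 parts out of 100; remainder = 28
Part : remainder = 72:28
GCD = 4
= 18:7

18:7


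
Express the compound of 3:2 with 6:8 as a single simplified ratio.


Compound ratio = (3×6) : (2×8)
= 18:16
GCD = 2
= 9:8

9:8


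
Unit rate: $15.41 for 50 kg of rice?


Unit rate = total / quantity
= 15.41 / 50
= $0.31 per unit

$0.31 per unit


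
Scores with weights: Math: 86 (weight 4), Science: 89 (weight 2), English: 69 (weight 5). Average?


Numerator = 86×4 + 89×2 + 69×5
= 344 + 178 + 345
= 867
Total weight = 11
Weighted avg = 867/11
= 78.82

78.82


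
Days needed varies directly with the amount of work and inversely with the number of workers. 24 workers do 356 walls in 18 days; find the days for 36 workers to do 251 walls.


Days ∝ work / workers, so d₂ = d₁ × (m₁/m₂) × (w₂/w₁)
Workers factor (inverse): 24/36 ≈ 0.6667
Work factor (direct): 251/356 ≈ 0.7051
d₂ = 18 × 24/36 × 251/356 = (18 × 24 × 251) / (36 × 356) = 108432/12816
≈ 8.46 days

8.46 days


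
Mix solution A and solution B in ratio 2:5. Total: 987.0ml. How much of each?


Total parts = 2 + 5 = 7
solution A: 987.0 × 2/7 = 282.0ml
solution B: 987.0 × 5/7 = 705.0ml
= 282.0ml and 705.0ml

282.0ml and 705.0ml


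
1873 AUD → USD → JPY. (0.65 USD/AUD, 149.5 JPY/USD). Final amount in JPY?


Step 1: 1873 AUD × 0.65 = 1217.45 USD
Step 2: 1217.45 USD × 149.5 = 182008.78 JPY
Implied rate AUD→JPY = 0.65 × 149.5 = 97.1750
= 182008.78 JPY

182008.78 JPY


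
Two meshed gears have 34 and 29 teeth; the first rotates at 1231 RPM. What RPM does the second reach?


Gear ratio = 34:29 = 34:29
RPM_B = RPM_A × (teeth_A / teeth_B)
= 1231 × (34/29)
= 1443.2 RPM

1443.2 RPM


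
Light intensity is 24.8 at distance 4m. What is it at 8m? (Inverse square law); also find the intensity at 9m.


I₁d₁² = I₂d₂²
I at 8m = 24.8 × (4/8)² = 24.8 × 16/64 = 396.8/64 = 6.2000
I at 9m = 24.8 × (4/9)² = 24.8 × 16/81 = 396.8/81 ≈ 4.8988
= 6.2000 and 4.8988

6.2000 and 4.8988


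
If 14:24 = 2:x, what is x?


Cross multiply: 14 × x = 24 × 2
14x = 48
x = 48 / 14
= 3.43

3.43


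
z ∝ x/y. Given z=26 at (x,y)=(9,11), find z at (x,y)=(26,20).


z = k·x/y
Solve for k using the known point: k = z·y/x = 26×11/9 = 286/9 ≈ 31.7778
Now evaluate at x=26, y=20:
z = k × 26 / 20 = (286 × 26) / (9 × 20) = 7436/180
≈ 41.3111

41.3111


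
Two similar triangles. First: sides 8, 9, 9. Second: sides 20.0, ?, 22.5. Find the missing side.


Scale factor = 20.0/8 = 2.5
Missing side = 9 × 2.5
= 22.5

22.5


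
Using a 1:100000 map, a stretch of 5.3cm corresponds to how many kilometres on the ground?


Real distance = map distance × scale
= 5.3cm × 100000
= 530000 cm = 5300.0 m
= 5.300 km

5.300 km


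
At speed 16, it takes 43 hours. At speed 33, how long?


Inverse proportion: x × y = constant
k = 16 × 43 = 688
y₂ = k / 33 = 688 / 33
= 20.85

20.85


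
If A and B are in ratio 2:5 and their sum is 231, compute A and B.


Let A = 2k, B = 5k.
2k + 5k = 231
7k = 231 → k = 231/7 = 33
A = 2×33 = 66, B = 5×33 = 165
= A = 66, B = 165

A = 66, B = 165


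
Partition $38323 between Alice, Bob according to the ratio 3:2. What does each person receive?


Total parts = 3 + 2 = 5
Alice: 38323 × 3/5 = 22993.80
Bob: 38323 × 2/5 = 15329.20
= Alice: $22993.80, Bob: $15329.20

Alice: $22993.80, Bob: $15329.20


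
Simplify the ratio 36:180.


GCD(36, 180) = 36
36/36 : 180/36
= 1:5

1:5


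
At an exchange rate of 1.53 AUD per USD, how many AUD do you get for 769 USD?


Amount × rate = 769 × 1.53
= 1176.57 AUD

1176.57 AUD


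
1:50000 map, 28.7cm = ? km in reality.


Real distance = map distance × scale
= 28.7cm × 50000
= 1435000 cm = 14350.0 m
= 14.350 km

14.350 km


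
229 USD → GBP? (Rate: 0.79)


Amount × rate = 229 × 0.79
= 180.91 GBP

180.91 GBP


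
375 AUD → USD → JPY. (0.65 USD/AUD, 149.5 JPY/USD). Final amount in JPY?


Step 1: 375 AUD × 0.65 = 243.75 USD
Step 2: 243.75 USD × 149.5 = 36440.63 JPY
Implied rate AUD→JPY = 0.65 × 149.5 = 97.1750
= 36440.63 JPY

36440.63 JPY


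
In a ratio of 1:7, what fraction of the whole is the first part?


Total parts = 1 + 7 = 8
First part: 1/8 = 1/8
= 1/8

1/8


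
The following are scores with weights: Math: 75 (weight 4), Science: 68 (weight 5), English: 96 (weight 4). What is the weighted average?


Numerator = 75×4 + 68×5 + 96×4
= 300 + 340 + 384
= 1024
Total weight = 13
Weighted avg = 1024/13
= 78.77

78.77


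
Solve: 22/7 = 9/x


Cross multiply: 22 × x = 7 × 9
22x = 63
x = 63 / 22
= 2.86

2.86


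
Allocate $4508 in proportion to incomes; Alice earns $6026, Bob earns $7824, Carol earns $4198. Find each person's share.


Total income = 6026 + 7824 + 4198 = $18048
Alice: $4508 × 6026/18048 = $1505.16
Bob: $4508 × 7824/18048 = $1954.27
Carol: $4508 × 4198/18048 = $1048.57
= Alice: $1505.16, Bob: $1954.27, Carol: $1048.57

Alice: $1505.16, Bob: $1954.27, Carol: $1048.57


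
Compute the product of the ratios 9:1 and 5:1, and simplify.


Compound ratio = (9×5) : (1×1)
= 45:1
GCD = 1
= 45:1

45:1


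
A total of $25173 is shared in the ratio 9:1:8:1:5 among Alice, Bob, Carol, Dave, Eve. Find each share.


Total parts = 9 + 1 + 8 + 1 + 5 = 24
Alice: 25173 × 9/24 = 9439.88
Bob: 25173 × 1/24 = 1048.88
Carol: 25173 × 8/24 = 8391.00
Dave: 25173 × 1/24 = 1048.88
Eve: 25173 × 5/24 = 5244.38
= Alice: $9439.88, Bob: $1048.88, Carol: $8391.00, Dave: $1048.88, Eve: $5244.38

Alice: $9439.88, Bob: $1048.88, Carol: $8391.00, Dave: $1048.88, Eve: $5244.38


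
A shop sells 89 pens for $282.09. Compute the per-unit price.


Unit rate = total / quantity
= 282.09 / 89
= $3.17 per unit

$3.17 per unit


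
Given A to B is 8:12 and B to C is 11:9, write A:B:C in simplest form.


Match B: multiply A:B by 11 → 88:132
Multiply B:C by 12 → 132:108
Combined: 88:132:108
GCD = 4
= 22:33:27

22:33:27


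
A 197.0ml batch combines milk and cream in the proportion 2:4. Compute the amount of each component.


Total parts = 2 + 4 = 6
milk: 197.0 × 2/6 = 65.7ml
cream: 197.0 × 4/6 = 131.3ml
= 65.7ml and 131.3ml

65.7ml and 131.3ml


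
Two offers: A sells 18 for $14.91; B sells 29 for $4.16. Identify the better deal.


Deal A: $14.91/18 = $0.8283/unit
Deal B: $4.16/29 = $0.1434/unit
B is cheaper per unit
= Deal B

Deal B


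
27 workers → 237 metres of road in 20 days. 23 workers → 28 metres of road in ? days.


Days ∝ work / workers, so d₂ = d₁ × (m₁/m₂) × (w₂/w₁)
Workers factor (inverse): 27/23 ≈ 1.1739
Work factor (direct): 28/237 ≈ 0.1181
d₂ = 20 × 27/23 × 28/237 = (20 × 27 × 28) / (23 × 237) = 15120/5451
≈ 2.77 days

2.77 days


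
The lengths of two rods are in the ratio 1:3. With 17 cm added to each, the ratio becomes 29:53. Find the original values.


Let A = 1k, B = 3k.
(1k + 17) / (3k + 17) = 29/53
Cross-multiply: 53(1k + 17) = 29(3k + 17)
53k + 901 = 87k + 493
53k - 87k = 493 - 901
-34k = -408
k = -408/-34 = 12
A = 1×12 = 12, B = 3×12 = 36
= A = 12, B = 36

A = 12, B = 36


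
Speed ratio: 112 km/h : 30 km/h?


Ratio = 112:30
GCD = 2
Simplified = 56:15
Time ratio (same distance) = 15:56
Speed ratio = 56:15

56:15


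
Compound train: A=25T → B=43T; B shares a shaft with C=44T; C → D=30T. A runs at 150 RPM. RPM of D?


Stage 1: RPM_B = RPM_A × t_A/t_B = 150 × 25/43 = 3750/43 ≈ 87.21
B and C share a shaft → RPM_C = RPM_B
Stage 2: RPM_D = RPM_C × t_C/t_D = RPM_A × (t_A×t_C)/(t_B×t_D)
Overall ratio = (25×44)/(43×30) = 1100/1290
RPM_D = 150 × 1100/1290 = 165000/1290
≈ 127.91 RPM

127.91 RPM


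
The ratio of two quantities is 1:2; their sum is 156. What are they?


Let A = 1k, B = 2k.
1k + 2k = 156
3k = 156 → k = 156/3 = 52
A = 1×52 = 52, B = 2×52 = 104
= A = 52, B = 104

A = 52, B = 104


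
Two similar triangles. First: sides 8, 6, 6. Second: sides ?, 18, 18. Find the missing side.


Scale factor = 18/6 = 3
Missing side = 8 × 3
= 24.0

24.0


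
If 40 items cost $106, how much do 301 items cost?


Direct proportion: y/x = constant
k = 106/40 = 2.6500
y₂ = k × 301 = 106 × 301 / 40 = 31906/40
= 797.65

797.65


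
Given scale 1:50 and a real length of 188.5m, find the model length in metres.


Model size = real / scale
= 188.5 / 50
= 3.7700 m

3.7700 m


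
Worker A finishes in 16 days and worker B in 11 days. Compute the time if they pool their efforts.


Rate of A = 1/16 per day
Rate of B = 1/11 per day
Combined rate = 1/16 + 1/11 = 27/176 ≈ 0.1534 per day
Days = 1 / combined rate = 176/27
≈ 6.52 days

6.52 days


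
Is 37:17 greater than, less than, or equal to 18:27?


37/17 = 2.1765
18/27 = 0.6667
2.1765 > 0.6667, so 37:17 is greater
= greater than

greater than


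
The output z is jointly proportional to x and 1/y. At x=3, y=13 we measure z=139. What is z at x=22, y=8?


z = k·x/y
Solve for k using the known point: k = z·y/x = 139×13/3 = 1807/3 ≈ 602.3333
Now evaluate at x=22, y=8:
z = k × 22 / 8 = (1807 × 22) / (3 × 8) = 39754/24
≈ 1656.4167

1656.4167


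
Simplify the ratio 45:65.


GCD(45, 65) = 5
45/5 : 65/5
= 9:13

9:13
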